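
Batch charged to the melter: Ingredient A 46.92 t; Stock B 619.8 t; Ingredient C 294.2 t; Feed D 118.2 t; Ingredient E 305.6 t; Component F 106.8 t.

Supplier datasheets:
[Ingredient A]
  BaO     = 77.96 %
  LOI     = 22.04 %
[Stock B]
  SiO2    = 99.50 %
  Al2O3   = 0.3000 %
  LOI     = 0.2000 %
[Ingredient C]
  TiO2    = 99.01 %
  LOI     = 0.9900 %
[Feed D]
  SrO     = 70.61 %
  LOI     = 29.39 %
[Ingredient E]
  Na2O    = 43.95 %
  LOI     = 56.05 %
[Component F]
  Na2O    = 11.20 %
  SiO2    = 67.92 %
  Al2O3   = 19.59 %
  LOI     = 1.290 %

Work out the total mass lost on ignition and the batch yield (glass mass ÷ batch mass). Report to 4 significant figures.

LOI loss = 221.9 t; glass = 1270 t; yield = 85.12%

Mid-chain values are printed, rounded to 4 significant figures, at each printed step; all arithmetic runs at full float precision in all steps. Every reported result includes exactly one rounding; derived quantities are re-derived in full float precision (yield, totals, LOI, glass mass, the six compositions) from the weighed amounts at 1270 t of glass as set out in either problem or answer.
Material-by-material LOI:
  Ingredient A: 46.92 × 0.2204 = 10.34 t
  Stock B: 619.8 × 0.002000 = 1.240 t
  Ingredient C: 294.2 × 0.009900 = 2.913 t
  Feed D: 118.2 × 0.2939 = 34.74 t
  Ingredient E: 305.6 × 0.5605 = 171.3 t
  Component F: 106.8 × 0.01290 = 1.378 t
Total LOI = 221.9 t
Glass = batch − LOI = 1492 − 221.9 = 1270 t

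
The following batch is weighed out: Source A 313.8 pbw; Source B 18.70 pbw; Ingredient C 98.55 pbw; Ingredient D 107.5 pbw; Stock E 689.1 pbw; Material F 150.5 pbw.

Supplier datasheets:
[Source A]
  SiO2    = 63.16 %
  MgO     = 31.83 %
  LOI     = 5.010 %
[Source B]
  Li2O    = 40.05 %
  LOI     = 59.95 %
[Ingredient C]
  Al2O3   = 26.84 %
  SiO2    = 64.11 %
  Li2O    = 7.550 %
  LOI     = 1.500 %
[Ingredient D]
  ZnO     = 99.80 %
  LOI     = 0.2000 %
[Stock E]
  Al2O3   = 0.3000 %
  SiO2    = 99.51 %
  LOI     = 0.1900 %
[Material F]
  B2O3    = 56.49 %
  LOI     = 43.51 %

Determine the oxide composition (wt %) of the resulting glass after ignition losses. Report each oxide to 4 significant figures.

Each numeric step maintains full precision at all times — values along the way are printed rounded off to 4 significant digits alongside each step. A single rounding finalizes every reported figure; the derived quantities, including the totals, yield, six oxide percentages, ignition loss, net glass mass, are carried starting from the weights for 1283 pbw of glass at exact precision, exactly as shown in problem or answer.
Oxide-by-oxide delivered mass:
  ZnO: 107.5·0.9980 = 107.3 pbw
  Al2O3: 98.55·0.2684 + 689.1·0.003000 = 28.52 pbw
  SiO2: 313.8·0.6316 + 98.55·0.6411 + 689.1·0.9951 = 947.1 pbw
  Li2O: 18.70·0.4005 + 98.55·0.07550 = 14.93 pbw
  MgO: 313.8·0.3183 = 99.88 pbw
  B2O3: 150.5·0.5649 = 85.02 pbw
LOI: 313.8·0.05010 + 18.70·0.5995 + 98.55·0.01500 + 107.5·0.002000 + 689.1·0.001900 + 150.5·0.4351 = 95.42 pbw
Net of LOI, the glass mass = 1378 − 95.42 = 1283 pbw (matching Σ of the oxides)
each oxide over glass, ×100, is wt %

Glass mass = 1283 pbw (batch 1378 − LOI 95.42).
Composition: ZnO 8.364%, Al2O3 2.223%, SiO2 73.83%, Li2O 1.164%, MgO 7.787%, B2O3 6.628%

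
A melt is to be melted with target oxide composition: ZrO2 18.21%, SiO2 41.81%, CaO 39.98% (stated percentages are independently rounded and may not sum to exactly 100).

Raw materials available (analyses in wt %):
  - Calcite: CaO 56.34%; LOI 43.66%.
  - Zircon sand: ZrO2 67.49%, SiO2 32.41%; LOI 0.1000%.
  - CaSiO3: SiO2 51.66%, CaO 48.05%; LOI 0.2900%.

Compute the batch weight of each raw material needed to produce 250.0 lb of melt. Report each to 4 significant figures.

Batch per 250.0 lb melt:
  Calcite: 40.94 lb
  Zircon sand: 67.45 lb
  CaSiO3: 160.0 lb
Total batch = 268.4 lb; LOI loss = 18.41 lb; yield = 93.14%

All internal work carries full float precision from start to finish. Values along the way appear rounded to four significant figures within the worked lines. Each reported figure is rounded exactly once; the derived quantities (glass mass, three oxide percentages, yield, LOI, the totals) are computed at full precision starting from the weights at 250.0 lb of glass precisely as stated by the problem or answer text.
Oxide mass targets, per 250.0 lb melt:
  ZrO2: 18.21% × 250.0 = 45.52 lb
  SiO2: 41.81% × 250.0 = 104.5 lb
  CaO: 39.98% × 250.0 = 99.95 lb
Verifying the oxide balance using the reported weights, at the basis given (every target is met by its sum given rounding of the digits):
  ZrO2: 67.45·0.6749 = 45.52 lb (target 45.52 lb)
  SiO2: 67.45·0.3241 + 160.0·0.5166 = 104.5 lb (target 104.5 lb)
  CaO: 40.94·0.5634 + 160.0·0.4805 = 99.95 lb (target 99.95 lb)
Glass mass check: batch total minus LOI = 250.0 lb (the Σ of target masses is 250.0 lb; the stated basis being 250.0 lb — differing by rounding only).
Total batch = Σ batch = 268.4 lb; LOI loss = Σ batch·LOI = 18.41 lb; glass ÷ batch gives a yield of 93.14%.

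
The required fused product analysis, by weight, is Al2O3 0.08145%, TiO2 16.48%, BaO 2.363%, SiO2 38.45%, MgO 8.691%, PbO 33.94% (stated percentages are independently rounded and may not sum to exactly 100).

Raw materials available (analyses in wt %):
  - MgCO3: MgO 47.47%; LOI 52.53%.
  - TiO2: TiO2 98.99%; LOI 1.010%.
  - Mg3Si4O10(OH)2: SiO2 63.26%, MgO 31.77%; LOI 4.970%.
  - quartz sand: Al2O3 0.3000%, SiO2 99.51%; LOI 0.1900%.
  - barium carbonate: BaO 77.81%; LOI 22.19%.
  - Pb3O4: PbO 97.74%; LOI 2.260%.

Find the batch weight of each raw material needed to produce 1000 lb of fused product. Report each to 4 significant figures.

Batch per 1000 lb fused product:
  MgCO3: 62.13 lb
  TiO2: 166.5 lb
  Mg3Si4O10(OH)2: 180.7 lb
  quartz sand: 271.5 lb
  barium carbonate: 30.37 lb
  Pb3O4: 347.2 lb
Total batch = 1058 lb; LOI loss = 58.40 lb; yield = 94.48%

Each numeric step carries exact precision in all steps; values along the way are shown with 4-significant-figure rounding across the worked steps — each reported number is rounded just once — all derived quantities (the yield, ignition loss, totals, the six compositions, net glass mass) are re-derived starting from the weights for 1000 lb of glass at full precision exactly as shown in question or answer.
Target masses of each oxide per 1000 lb fused product:
  Al2O3: 0.08145% × 1000 = 0.8145 lb
  TiO2: 16.48% × 1000 = 164.8 lb
  BaO: 2.363% × 1000 = 23.63 lb
  SiO2: 38.45% × 1000 = 384.5 lb
  MgO: 8.691% × 1000 = 86.91 lb
  PbO: 33.94% × 1000 = 339.4 lb
Per-oxide balance check from the weights as reported, at the basis given (delivered sums recover each target net of answer rounding effects):
  Al2O3: 271.5·0.003000 = 0.8145 lb (target 0.8145 lb)
  TiO2: 166.5·0.9899 = 164.8 lb (target 164.8 lb)
  BaO: 30.37·0.7781 = 23.63 lb (target 23.63 lb)
  SiO2: 180.7·0.6326 + 271.5·0.9951 = 384.5 lb (target 384.5 lb)
  MgO: 62.13·0.4747 + 180.7·0.3177 = 86.90 lb (target 86.91 lb)
  PbO: 347.2·0.9774 = 339.4 lb (target 339.4 lb)
Glass-mass sanity pass: net batch after ignition = 1000 lb (per-oxide target masses sum to 1000 lb; stated basis 1000 lb — rounding explains the deltas).
Whole-batch sum: Σ batch = 1058 lb; LOI removed, Σ of batch·LOI: 58.40 lb; yield: glass divided by total = 94.48%.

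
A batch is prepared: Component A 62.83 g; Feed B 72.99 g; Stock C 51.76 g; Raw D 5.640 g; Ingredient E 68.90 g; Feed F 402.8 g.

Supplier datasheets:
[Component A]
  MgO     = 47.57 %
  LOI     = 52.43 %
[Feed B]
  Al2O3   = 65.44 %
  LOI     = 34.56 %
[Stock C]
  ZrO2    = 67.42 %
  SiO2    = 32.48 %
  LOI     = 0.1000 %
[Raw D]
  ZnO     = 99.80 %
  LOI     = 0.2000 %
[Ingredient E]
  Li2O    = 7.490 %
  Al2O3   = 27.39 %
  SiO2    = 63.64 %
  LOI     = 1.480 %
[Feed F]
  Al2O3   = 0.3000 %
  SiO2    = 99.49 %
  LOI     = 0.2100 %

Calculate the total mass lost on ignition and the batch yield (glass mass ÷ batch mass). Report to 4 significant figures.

Full precision is held through every step. Values along the way are printed (rounded to 4 significant figures) when written out. A single rounding completes each reported value; the derived quantities, including the yield, totals, LOI, six oxide percentages, net glass mass, are computed from the weighed amounts per 604.8 g of glass in exact precision, as set out in the problem or the answer.
Per-material ignition loss:
  Component A: 62.83 × 0.5243 = 32.94 g
  Feed B: 72.99 × 0.3456 = 25.23 g
  Stock C: 51.76 × 0.001000 = 0.05176 g
  Raw D: 5.640 × 0.002000 = 0.01128 g
  Ingredient E: 68.90 × 0.01480 = 1.020 g
  Feed F: 402.8 × 0.002100 = 0.8459 g
Total LOI = 60.10 g
Glass = batch − LOI = 664.9 − 60.10 = 604.8 g

LOI loss = 60.10 g; glass = 604.8 g; yield = 90.96%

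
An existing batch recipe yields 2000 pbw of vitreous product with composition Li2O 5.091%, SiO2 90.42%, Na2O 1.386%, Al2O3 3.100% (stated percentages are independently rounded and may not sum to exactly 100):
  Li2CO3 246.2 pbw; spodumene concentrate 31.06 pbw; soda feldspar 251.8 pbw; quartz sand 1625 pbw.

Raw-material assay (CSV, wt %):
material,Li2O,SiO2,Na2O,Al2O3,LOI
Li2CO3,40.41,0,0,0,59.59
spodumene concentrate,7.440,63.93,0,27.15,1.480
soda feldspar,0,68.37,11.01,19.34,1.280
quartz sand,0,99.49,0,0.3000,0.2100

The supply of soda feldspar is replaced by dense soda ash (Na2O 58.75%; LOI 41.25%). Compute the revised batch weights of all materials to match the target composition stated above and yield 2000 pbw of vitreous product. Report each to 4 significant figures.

Working values are displayed rounded to 4 significant figures between the steps — all arithmetic holds exact precision at every stage — exactly one rounding is applied to each reported result — derived quantities (yield, the four compositions, totals, net glass mass, LOI) are re-derived at exact precision using the weight values per 2000 pbw of glass precisely as stated by question or answer.
Per-oxide target masses for 2000 pbw vitreous product:
  Li2O: 5.091% × 2000 = 101.8 pbw
  SiO2: 90.42% × 2000 = 1808 pbw
  Na2O: 1.386% × 2000 = 27.72 pbw
  Al2O3: 3.100% × 2000 = 62.00 pbw
Per-oxide balance check given the weights on record, under the basis named above (every target is met by its sum once rounding is allowed for):
  Li2O: 213.3·0.4041 + 209.8·0.07440 = 101.8 pbw (target 101.8 pbw)
  SiO2: 209.8·0.6393 + 1683·0.9949 = 1809 pbw (target 1808 pbw)
  Na2O: 47.18·0.5875 = 27.72 pbw (target 27.72 pbw)
  Al2O3: 209.8·0.2715 + 1683·0.003000 = 62.01 pbw (target 62.00 pbw)
Glass-mass sanity pass: batch Σ − ignition loss = 2000 pbw (summing oxide targets gives 2000 pbw; versus the stated basis of 2000 pbw — differing by rounding only).
Summing the batch: Σ batch = 2153 pbw; ignition loss, Σ(batch × LOI) = 153.2 pbw; yield: glass divided by total = 92.88%.

Revised batch per 2000 pbw vitreous product:
  Li2CO3: 213.3 pbw
  spodumene concentrate: 209.8 pbw
  dense soda ash: 47.18 pbw
  quartz sand: 1683 pbw
Total batch = 2153 pbw; LOI loss = 153.2 pbw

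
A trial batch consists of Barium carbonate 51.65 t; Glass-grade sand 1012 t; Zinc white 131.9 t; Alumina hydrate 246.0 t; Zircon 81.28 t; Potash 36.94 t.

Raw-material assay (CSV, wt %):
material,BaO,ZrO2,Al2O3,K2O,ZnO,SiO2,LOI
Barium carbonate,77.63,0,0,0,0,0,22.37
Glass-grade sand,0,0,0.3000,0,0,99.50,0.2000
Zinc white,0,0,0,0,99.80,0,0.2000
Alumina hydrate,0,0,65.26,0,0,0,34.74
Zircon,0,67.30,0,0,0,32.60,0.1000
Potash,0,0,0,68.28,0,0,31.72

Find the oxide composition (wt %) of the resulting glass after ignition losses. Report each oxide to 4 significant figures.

Working values are rounded to four significant figures wherever printed. The working math keeps full precision through every step. Each reported figure undergoes a single rounding; derived quantities, including totals, six oxide percentages, net glass mass, the yield, LOI, are carried starting from the weights on 1449 t of glass in exact precision, as quoted within the problem or the answer.
Mass of each oxide from the mix:
  BaO: 51.65·0.7763 = 40.10 t
  ZrO2: 81.28·0.6730 = 54.70 t
  Al2O3: 1012·0.003000 + 246.0·0.6526 = 163.6 t
  K2O: 36.94·0.6828 = 25.22 t
  ZnO: 131.9·0.9980 = 131.6 t
  SiO2: 1012·0.9950 + 81.28·0.3260 = 1033 t
LOI: 51.65·0.2237 + 1012·0.002000 + 131.9·0.002000 + 246.0·0.3474 + 81.28·0.001000 + 36.94·0.3172 = 111.1 t
Glass mass = batch − LOI = 1560 − 111.1 = 1449 t (matching Σ of the oxides)
percent share: oxide ÷ glass, ×100

Glass mass = 1449 t (batch 1560 − LOI 111.1).
Composition: BaO 2.768%, ZrO2 3.776%, Al2O3 11.29%, K2O 1.741%, ZnO 9.087%, SiO2 71.34%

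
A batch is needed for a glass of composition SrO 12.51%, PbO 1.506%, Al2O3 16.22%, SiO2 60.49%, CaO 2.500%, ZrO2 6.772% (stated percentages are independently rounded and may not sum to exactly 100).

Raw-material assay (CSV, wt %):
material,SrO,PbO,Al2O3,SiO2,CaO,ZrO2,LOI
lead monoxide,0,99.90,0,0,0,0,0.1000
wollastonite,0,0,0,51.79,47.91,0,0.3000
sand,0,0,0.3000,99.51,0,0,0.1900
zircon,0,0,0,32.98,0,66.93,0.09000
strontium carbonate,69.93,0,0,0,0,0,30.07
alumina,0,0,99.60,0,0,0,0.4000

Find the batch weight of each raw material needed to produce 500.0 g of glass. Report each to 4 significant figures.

All arithmetic holds exact precision from first step to last — the intermediate values are shown, with 4-significant-digit rounding, on the page; exactly one rounding lands on every reported number; derived quantities, which include the yield, net glass mass, ignition loss, the six compositions, the totals, are re-derived in full float precision, exactly as printed in the problem or answer text, using the weight values for 500.0 g of glass.
Oxide-by-oxide targets in 500.0 g glass:
  SrO: 12.51% × 500.0 = 62.55 g
  PbO: 1.506% × 500.0 = 7.530 g
  Al2O3: 16.22% × 500.0 = 81.10 g
  SiO2: 60.49% × 500.0 = 302.4 g
  CaO: 2.500% × 500.0 = 12.50 g
  ZrO2: 6.772% × 500.0 = 33.86 g
Per-oxide balance check with the batch weights as given, per the basis as stated (sum by sum, the targets are met exact up to rounding of places):
  SrO: 89.45·0.6993 = 62.55 g (target 62.55 g)
  PbO: 7.538·0.9990 = 7.530 g (target 7.530 g)
  Al2O3: 273.6·0.003000 + 80.60·0.9960 = 81.10 g (target 81.10 g)
  SiO2: 26.09·0.5179 + 273.6·0.9951 + 50.59·0.3298 = 302.5 g (target 302.4 g)
  CaO: 26.09·0.4791 = 12.50 g (target 12.50 g)
  ZrO2: 50.59·0.6693 = 33.86 g (target 33.86 g)
Auditing the glass mass value: batch total minus LOI = 500.0 g (the Σ of target masses is 500.0 g; basis as stated: 500.0 g — a pure rounding effect).
Summing the batch: Σ batch = 527.9 g; LOI removed, Σ of batch·LOI: 27.87 g; the yield ratio, glass ÷ batch: 94.72%.

Batch per 500.0 g glass:
  lead monoxide: 7.538 g
  wollastonite: 26.09 g
  sand: 273.6 g
  zircon: 50.59 g
  strontium carbonate: 89.45 g
  alumina: 80.60 g
Total batch = 527.9 g; LOI loss = 27.87 g; yield = 94.72%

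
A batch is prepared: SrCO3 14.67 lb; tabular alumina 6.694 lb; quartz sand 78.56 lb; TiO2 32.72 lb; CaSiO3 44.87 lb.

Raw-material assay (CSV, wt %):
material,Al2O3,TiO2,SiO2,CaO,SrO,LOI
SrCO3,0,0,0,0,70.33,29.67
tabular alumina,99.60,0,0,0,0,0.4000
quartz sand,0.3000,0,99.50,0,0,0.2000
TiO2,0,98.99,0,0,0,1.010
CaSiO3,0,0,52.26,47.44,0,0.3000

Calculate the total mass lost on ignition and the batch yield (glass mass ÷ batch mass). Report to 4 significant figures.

LOI loss = 5.002 lb; glass = 172.5 lb; yield = 97.18%

Intermediates are displayed (rounded to four significant digits) across the worked steps — all internal work runs at exact precision in every operation — each reported result is rounded only once — all derived quantities, including five oxide percentages, the yield, ignition loss, net glass mass, the totals, are carried starting from the weights at 172.5 lb of glass in exact precision as quoted within the question or the answer.
Material-by-material LOI:
  SrCO3: 14.67 × 0.2967 = 4.353 lb
  tabular alumina: 6.694 × 0.004000 = 0.02678 lb
  quartz sand: 78.56 × 0.002000 = 0.1571 lb
  TiO2: 32.72 × 0.01010 = 0.3305 lb
  CaSiO3: 44.87 × 0.003000 = 0.1346 lb
Total LOI = 5.002 lb
Glass = batch − LOI = 177.5 − 5.002 = 172.5 lb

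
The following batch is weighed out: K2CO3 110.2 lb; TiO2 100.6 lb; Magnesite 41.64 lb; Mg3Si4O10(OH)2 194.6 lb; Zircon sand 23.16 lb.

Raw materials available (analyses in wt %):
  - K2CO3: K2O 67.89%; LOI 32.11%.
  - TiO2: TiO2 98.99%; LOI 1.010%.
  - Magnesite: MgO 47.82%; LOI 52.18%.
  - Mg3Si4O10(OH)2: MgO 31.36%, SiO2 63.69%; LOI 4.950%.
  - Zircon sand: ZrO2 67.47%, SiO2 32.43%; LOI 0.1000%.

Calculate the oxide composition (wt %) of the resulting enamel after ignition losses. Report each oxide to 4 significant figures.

The working math keeps exact precision through the solve. Mid-chain values are printed (rounded to 4 significant figures) within the worked lines; exactly one rounding is applied to every reported value; all derived quantities, which include the totals, five oxide percentages, net glass mass, the yield, ignition loss, are computed in full precision, precisely as stated by the problem or answer text, from the weighed amounts on 402.4 lb of glass.
What the batch supplies per oxide:
  TiO2: 100.6·0.9899 = 99.58 lb
  ZrO2: 23.16·0.6747 = 15.63 lb
  K2O: 110.2·0.6789 = 74.81 lb
  MgO: 41.64·0.4782 + 194.6·0.3136 = 80.94 lb
  SiO2: 194.6·0.6369 + 23.16·0.3243 = 131.5 lb
LOI: 110.2·0.3211 + 100.6·0.01010 + 41.64·0.5218 + 194.6·0.04950 + 23.16·0.001000 = 67.78 lb
Glass mass = batch − LOI = 470.2 − 67.78 = 402.4 lb (matching Σ of the oxides)
wt % = oxide mass / glass mass × 100

Glass mass = 402.4 lb (batch 470.2 − LOI 67.78).
Composition: TiO2 24.75%, ZrO2 3.883%, K2O 18.59%, MgO 20.11%, SiO2 32.67%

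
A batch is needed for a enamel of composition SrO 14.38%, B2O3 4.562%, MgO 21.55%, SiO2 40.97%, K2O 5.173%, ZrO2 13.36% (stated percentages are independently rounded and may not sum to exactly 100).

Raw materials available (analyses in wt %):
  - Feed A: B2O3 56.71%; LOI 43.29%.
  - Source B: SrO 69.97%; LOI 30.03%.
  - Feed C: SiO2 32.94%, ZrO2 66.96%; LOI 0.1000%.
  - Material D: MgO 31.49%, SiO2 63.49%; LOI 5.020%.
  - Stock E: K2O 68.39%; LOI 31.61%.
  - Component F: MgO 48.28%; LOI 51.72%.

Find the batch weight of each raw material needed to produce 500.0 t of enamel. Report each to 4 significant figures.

Batch per 500.0 t enamel:
  Feed A: 40.22 t
  Source B: 102.8 t
  Feed C: 99.76 t
  Material D: 270.9 t
  Stock E: 37.82 t
  Component F: 46.49 t
Total batch = 598.0 t; LOI loss = 97.98 t; yield = 83.62%

The working math carries full precision at all times — values along the way are displayed rounded off to 4 significant digits in the working; exactly one rounding is applied to each reported value. The derived quantities are carried in full float precision (yield, glass mass, the totals, the six compositions, LOI) using the weight values at 500.0 t of glass exactly as shown in either problem or answer.
Target masses of each oxide per 500.0 t enamel:
  SrO: 14.38% × 500.0 = 71.90 t
  B2O3: 4.562% × 500.0 = 22.81 t
  MgO: 21.55% × 500.0 = 107.8 t
  SiO2: 40.97% × 500.0 = 204.8 t
  K2O: 5.173% × 500.0 = 25.86 t
  ZrO2: 13.36% × 500.0 = 66.80 t
Per-oxide balance check on the weights just shown, per the basis as stated (delivered sums recover each target exact up to rounding of places):
  SrO: 102.8·0.6997 = 71.93 t (target 71.90 t)
  B2O3: 40.22·0.5671 = 22.81 t (target 22.81 t)
  MgO: 270.9·0.3149 + 46.49·0.4828 = 107.8 t (target 107.8 t)
  SiO2: 99.76·0.3294 + 270.9·0.6349 = 204.9 t (target 204.8 t)
  K2O: 37.82·0.6839 = 25.87 t (target 25.86 t)
  ZrO2: 99.76·0.6696 = 66.80 t (target 66.80 t)
Glass-mass closure: batch Σ − ignition loss = 500.0 t (summing oxide targets gives 500.0 t; the stated basis being 500.0 t — gaps are rounding artifacts).
Batch total: Σ batch = 598.0 t; LOI loss = Σ batch·LOI = 97.98 t; the yield ratio, glass ÷ batch: 83.62%.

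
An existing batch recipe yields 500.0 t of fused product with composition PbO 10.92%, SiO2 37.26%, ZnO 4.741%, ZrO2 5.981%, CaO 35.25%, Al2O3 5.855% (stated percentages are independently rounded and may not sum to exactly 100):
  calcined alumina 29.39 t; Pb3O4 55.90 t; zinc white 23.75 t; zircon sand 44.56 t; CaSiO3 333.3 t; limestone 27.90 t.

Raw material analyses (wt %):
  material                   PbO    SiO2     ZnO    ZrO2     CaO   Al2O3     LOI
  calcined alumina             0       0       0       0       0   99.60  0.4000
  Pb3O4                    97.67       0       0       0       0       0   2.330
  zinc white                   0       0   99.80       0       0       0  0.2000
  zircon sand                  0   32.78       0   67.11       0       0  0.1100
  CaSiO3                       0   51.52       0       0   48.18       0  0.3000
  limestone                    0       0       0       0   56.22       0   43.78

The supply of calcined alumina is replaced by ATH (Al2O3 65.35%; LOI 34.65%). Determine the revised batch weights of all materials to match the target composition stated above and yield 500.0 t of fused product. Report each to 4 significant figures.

Revised batch per 500.0 t fused product:
  ATH: 44.80 t
  Pb3O4: 55.90 t
  zinc white: 23.75 t
  zircon sand: 44.56 t
  CaSiO3: 333.3 t
  limestone: 27.90 t
Total batch = 530.2 t; LOI loss = 30.14 t

Values along the way are printed, with 4-significant-digit rounding, across the worked steps — all arithmetic keeps full precision at all times. Each reported result includes exactly one rounding; all derived quantities (the yield, the totals, LOI, net glass mass, the six compositions) are recomputed from the batch weights per 500.0 t of glass in exact precision, as set out in the problem or answer text.
Target masses of each oxide per 500.0 t fused product:
  PbO: 10.92% × 500.0 = 54.60 t
  SiO2: 37.26% × 500.0 = 186.3 t
  ZnO: 4.741% × 500.0 = 23.70 t
  ZrO2: 5.981% × 500.0 = 29.90 t
  CaO: 35.25% × 500.0 = 176.2 t
  Al2O3: 5.855% × 500.0 = 29.28 t
Checking each oxide sum applying the batch weights above, versus the basis set out (oxide sums agree with the targets given rounding of the digits):
  PbO: 55.90·0.9767 = 54.60 t (target 54.60 t)
  SiO2: 44.56·0.3278 + 333.3·0.5152 = 186.3 t (target 186.3 t)
  ZnO: 23.75·0.9980 = 23.70 t (target 23.70 t)
  ZrO2: 44.56·0.6711 = 29.90 t (target 29.90 t)
  CaO: 333.3·0.4818 + 27.90·0.5622 = 176.3 t (target 176.2 t)
  Al2O3: 44.80·0.6535 = 29.28 t (target 29.28 t)
Mass balance on the glass: whole batch net of LOI = 500.1 t (summing oxide targets gives 500.0 t; stated basis 500.0 t — deltas are rounding alone).
Batch grand total — Σ batch = 530.2 t; LOI loss = Σ batch·LOI = 30.14 t; yield = glass ÷ total batch = 94.32%.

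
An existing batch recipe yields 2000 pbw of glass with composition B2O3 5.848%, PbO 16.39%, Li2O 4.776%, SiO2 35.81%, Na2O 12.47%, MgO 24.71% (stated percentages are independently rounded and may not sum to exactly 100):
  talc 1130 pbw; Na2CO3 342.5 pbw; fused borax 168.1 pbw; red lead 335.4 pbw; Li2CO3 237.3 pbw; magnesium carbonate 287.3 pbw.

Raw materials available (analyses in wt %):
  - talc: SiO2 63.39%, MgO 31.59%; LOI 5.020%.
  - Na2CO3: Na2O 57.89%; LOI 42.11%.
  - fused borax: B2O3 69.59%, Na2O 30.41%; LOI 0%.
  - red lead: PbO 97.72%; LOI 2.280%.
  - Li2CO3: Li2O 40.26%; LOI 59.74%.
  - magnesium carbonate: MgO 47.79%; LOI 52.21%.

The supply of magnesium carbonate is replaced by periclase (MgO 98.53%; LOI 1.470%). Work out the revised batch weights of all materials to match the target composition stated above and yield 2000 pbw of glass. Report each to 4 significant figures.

Intermediates are printed rounded to 4 significant digits as written — every computation carries exact precision at all times. Each reported value includes exactly one rounding — all derived quantities, including the six compositions, yield, glass mass, the totals, LOI, are computed from the weighed amounts at 2000 pbw of glass in full float precision, as quoted within either problem or answer.
The oxide mass targets at 2000 pbw glass:
  B2O3: 5.848% × 2000 = 117.0 pbw
  PbO: 16.39% × 2000 = 327.8 pbw
  Li2O: 4.776% × 2000 = 95.52 pbw
  SiO2: 35.81% × 2000 = 716.2 pbw
  Na2O: 12.47% × 2000 = 249.4 pbw
  MgO: 24.71% × 2000 = 494.2 pbw
Balance tally, oxide-wise, applying the batch weights above, under the basis named above (delivered sums recover each target exact up to rounding of places):
  B2O3: 168.1·0.6959 = 117.0 pbw (target 117.0 pbw)
  PbO: 335.4·0.9772 = 327.8 pbw (target 327.8 pbw)
  Li2O: 237.3·0.4026 = 95.54 pbw (target 95.52 pbw)
  SiO2: 1130·0.6339 = 716.3 pbw (target 716.2 pbw)
  Na2O: 342.5·0.5789 + 168.1·0.3041 = 249.4 pbw (target 249.4 pbw)
  MgO: 1130·0.3159 + 139.3·0.9853 = 494.2 pbw (target 494.2 pbw)
Auditing the glass mass value: total charge less LOI = 2000 pbw (the Σ of target masses is 2000 pbw; basis as stated: 2000 pbw — any gap is answer rounding).
Summing the batch: Σ batch = 2353 pbw; loss to ignition Σ batch·LOI = 352.4 pbw; yield: glass divided by total = 85.02%.

Revised batch per 2000 pbw glass:
  talc: 1130 pbw
  Na2CO3: 342.5 pbw
  fused borax: 168.1 pbw
  red lead: 335.4 pbw
  Li2CO3: 237.3 pbw
  periclase: 139.3 pbw
Total batch = 2353 pbw; LOI loss = 352.4 pbw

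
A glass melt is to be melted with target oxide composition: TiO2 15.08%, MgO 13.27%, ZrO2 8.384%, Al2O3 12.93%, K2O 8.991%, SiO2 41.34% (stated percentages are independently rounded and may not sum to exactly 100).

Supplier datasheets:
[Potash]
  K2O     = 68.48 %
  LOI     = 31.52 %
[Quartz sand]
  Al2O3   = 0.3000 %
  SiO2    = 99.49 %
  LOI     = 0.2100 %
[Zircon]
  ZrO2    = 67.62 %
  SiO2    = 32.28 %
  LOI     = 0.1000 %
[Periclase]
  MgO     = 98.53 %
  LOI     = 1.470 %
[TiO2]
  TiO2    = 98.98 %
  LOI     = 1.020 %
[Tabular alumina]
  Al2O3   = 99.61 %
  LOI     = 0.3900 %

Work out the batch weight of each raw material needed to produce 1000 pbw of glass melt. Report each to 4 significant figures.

Batch per 1000 pbw glass melt:
  Potash: 131.3 pbw
  Quartz sand: 375.3 pbw
  Zircon: 124.0 pbw
  Periclase: 134.7 pbw
  TiO2: 152.4 pbw
  Tabular alumina: 128.7 pbw
Total batch = 1046 pbw; LOI loss = 46.33 pbw; yield = 95.57%

Every computation holds exact precision in all steps. Intermediates are displayed rounded to 4 significant digits as written — every reported number is rounded once only. Derived quantities (six oxide percentages, yield, ignition loss, totals, glass mass) are computed from the weighed amounts for 1000 pbw of glass in full precision, as written in either problem or answer.
Oxide mass targets, per 1000 pbw glass melt:
  TiO2: 15.08% × 1000 = 150.8 pbw
  MgO: 13.27% × 1000 = 132.7 pbw
  ZrO2: 8.384% × 1000 = 83.84 pbw
  Al2O3: 12.93% × 1000 = 129.3 pbw
  K2O: 8.991% × 1000 = 89.91 pbw
  SiO2: 41.34% × 1000 = 413.4 pbw
Verifying the oxide balance from the weights as reported, at the basis given (sums match the target masses inside rounding margins):
  TiO2: 152.4·0.9898 = 150.8 pbw (target 150.8 pbw)
  MgO: 134.7·0.9853 = 132.7 pbw (target 132.7 pbw)
  ZrO2: 124.0·0.6762 = 83.85 pbw (target 83.84 pbw)
  Al2O3: 375.3·0.003000 + 128.7·0.9961 = 129.3 pbw (target 129.3 pbw)
  K2O: 131.3·0.6848 = 89.91 pbw (target 89.91 pbw)
  SiO2: 375.3·0.9949 + 124.0·0.3228 = 413.4 pbw (target 413.4 pbw)
Glass-mass bookkeeping: the batch minus its LOI: 1000 pbw (per-oxide target masses sum to 1000 pbw; stated basis 1000 pbw — gaps are rounding artifacts).
Adding the batch up: Σ batch = 1046 pbw; LOI removed, Σ of batch·LOI: 46.33 pbw; yield, glass over the total, = 95.57%.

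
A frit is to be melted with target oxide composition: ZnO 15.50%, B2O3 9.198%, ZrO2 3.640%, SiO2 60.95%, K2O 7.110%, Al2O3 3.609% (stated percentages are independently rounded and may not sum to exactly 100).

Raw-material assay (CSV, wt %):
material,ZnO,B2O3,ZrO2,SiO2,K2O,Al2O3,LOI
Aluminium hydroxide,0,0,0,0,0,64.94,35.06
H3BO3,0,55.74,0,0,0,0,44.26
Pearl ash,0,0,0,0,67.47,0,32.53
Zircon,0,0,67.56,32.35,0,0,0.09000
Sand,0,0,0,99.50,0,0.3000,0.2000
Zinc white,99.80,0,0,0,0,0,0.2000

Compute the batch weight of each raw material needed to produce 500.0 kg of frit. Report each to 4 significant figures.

Each numeric step runs at exact precision in all steps. Intermediates are shown rounded to four significant figures within the worked lines; every reported number takes just one rounding; all derived quantities are re-derived using the weight values for 500.0 kg of glass in full float precision (yield, ignition loss, the six compositions, glass mass, totals) as given in the question or the answer.
Target oxide masses per 500.0 kg frit:
  ZnO: 15.50% × 500.0 = 77.50 kg
  B2O3: 9.198% × 500.0 = 45.99 kg
  ZrO2: 3.640% × 500.0 = 18.20 kg
  SiO2: 60.95% × 500.0 = 304.8 kg
  K2O: 7.110% × 500.0 = 35.55 kg
  Al2O3: 3.609% × 500.0 = 18.05 kg
Oxide-by-oxide audit on the weights just shown, versus the basis set out (target by target, the sums agree given rounding of the digits):
  ZnO: 77.66·0.9980 = 77.50 kg (target 77.50 kg)
  B2O3: 82.51·0.5574 = 45.99 kg (target 45.99 kg)
  ZrO2: 26.94·0.6756 = 18.20 kg (target 18.20 kg)
  SiO2: 26.94·0.3235 + 297.5·0.9950 = 304.7 kg (target 304.8 kg)
  K2O: 52.69·0.6747 = 35.55 kg (target 35.55 kg)
  Al2O3: 26.41·0.6494 + 297.5·0.003000 = 18.04 kg (target 18.05 kg)
Glass mass check: whole batch net of LOI = 500.0 kg (the Σ of target masses is 500.0 kg; stated basis 500.0 kg — a pure rounding effect).
Batch grand total — Σ batch = 563.7 kg; Σ batch·LOI gives LOI loss = 63.69 kg; as yield: glass ÷ batch → 88.70%.

Batch per 500.0 kg frit:
  Aluminium hydroxide: 26.41 kg
  H3BO3: 82.51 kg
  Pearl ash: 52.69 kg
  Zircon: 26.94 kg
  Sand: 297.5 kg
  Zinc white: 77.66 kg
Total batch = 563.7 kg; LOI loss = 63.69 kg; yield = 88.70%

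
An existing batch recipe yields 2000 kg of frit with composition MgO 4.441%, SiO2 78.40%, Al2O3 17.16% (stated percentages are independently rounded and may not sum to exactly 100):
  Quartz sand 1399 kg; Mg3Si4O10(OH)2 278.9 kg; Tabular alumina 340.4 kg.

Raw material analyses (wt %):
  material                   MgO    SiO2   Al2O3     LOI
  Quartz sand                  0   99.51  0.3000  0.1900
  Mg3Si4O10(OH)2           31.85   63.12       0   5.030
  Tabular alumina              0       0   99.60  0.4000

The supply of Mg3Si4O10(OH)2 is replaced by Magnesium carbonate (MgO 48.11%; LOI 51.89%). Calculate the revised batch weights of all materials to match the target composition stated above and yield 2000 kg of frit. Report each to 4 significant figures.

Revised batch per 2000 kg frit:
  Quartz sand: 1576 kg
  Magnesium carbonate: 184.6 kg
  Tabular alumina: 339.8 kg
Total batch = 2100 kg; LOI loss = 100.1 kg

All internal work maintains full float precision at every stage. Intermediates are printed rounded to four significant figures between the steps; a single rounding produces each reported result; derived quantities are recomputed in full precision (totals, glass mass, three oxide percentages, yield, LOI) from the batch weights at 2000 kg of glass exactly as shown in question or answer.
Target masses of each oxide per 2000 kg frit:
  MgO: 4.441% × 2000 = 88.82 kg
  SiO2: 78.40% × 2000 = 1568 kg
  Al2O3: 17.16% × 2000 = 343.2 kg
Checking each oxide sum with the batch weights as given, for the quoted basis mass (summed amounts equal target values once rounding is allowed for):
  MgO: 184.6·0.4811 = 88.81 kg (target 88.82 kg)
  SiO2: 1576·0.9951 = 1568 kg (target 1568 kg)
  Al2O3: 1576·0.003000 + 339.8·0.9960 = 343.2 kg (target 343.2 kg)
Glass-mass sanity pass: total charge less LOI = 2000 kg (the targets, summed, come to 2000 kg; with the basis standing at 2000 kg — differing by rounding only).
Batch grand total — Σ batch = 2100 kg; LOI loss = Σ batch·LOI = 100.1 kg; glass ÷ batch gives a yield of 95.23%.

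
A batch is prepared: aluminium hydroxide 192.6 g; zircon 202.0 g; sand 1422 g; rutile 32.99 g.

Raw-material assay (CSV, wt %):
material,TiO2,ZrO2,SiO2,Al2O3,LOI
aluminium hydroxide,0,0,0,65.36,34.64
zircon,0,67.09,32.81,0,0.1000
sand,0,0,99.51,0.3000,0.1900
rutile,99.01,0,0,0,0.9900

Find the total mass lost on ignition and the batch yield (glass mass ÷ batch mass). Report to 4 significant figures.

LOI loss = 69.95 g; glass = 1780 g; yield = 96.22%

Intermediates are rounded off to 4 significant digits when quoted. Every computation carries full precision from first step to last — every reported value undergoes a single rounding; derived quantities (totals, yield, net glass mass, LOI, four oxide percentages) are computed at full precision from the batch weights for 1780 g of glass as written in problem or answer.
Material-by-material LOI:
  aluminium hydroxide: 192.6 × 0.3464 = 66.72 g
  zircon: 202.0 × 0.001000 = 0.2020 g
  sand: 1422 × 0.001900 = 2.702 g
  rutile: 32.99 × 0.009900 = 0.3266 g
Total LOI = 69.95 g
Glass = batch − LOI = 1850 − 69.95 = 1780 g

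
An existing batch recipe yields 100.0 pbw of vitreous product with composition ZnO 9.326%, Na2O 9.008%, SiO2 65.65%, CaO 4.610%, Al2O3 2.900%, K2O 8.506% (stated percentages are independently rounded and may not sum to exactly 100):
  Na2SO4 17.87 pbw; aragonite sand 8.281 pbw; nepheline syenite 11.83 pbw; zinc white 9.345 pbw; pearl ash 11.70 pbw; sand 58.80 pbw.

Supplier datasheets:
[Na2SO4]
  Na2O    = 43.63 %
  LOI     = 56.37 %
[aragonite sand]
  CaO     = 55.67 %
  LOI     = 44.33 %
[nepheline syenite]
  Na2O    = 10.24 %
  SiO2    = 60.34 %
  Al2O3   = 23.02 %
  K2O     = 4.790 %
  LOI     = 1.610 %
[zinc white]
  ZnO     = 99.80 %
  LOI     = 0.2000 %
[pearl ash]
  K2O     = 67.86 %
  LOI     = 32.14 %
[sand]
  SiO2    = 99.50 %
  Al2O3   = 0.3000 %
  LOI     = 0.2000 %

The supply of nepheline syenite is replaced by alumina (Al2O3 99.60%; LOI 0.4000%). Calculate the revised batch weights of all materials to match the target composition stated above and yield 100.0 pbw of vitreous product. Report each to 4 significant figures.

Revised batch per 100.0 pbw vitreous product:
  Na2SO4: 20.65 pbw
  aragonite sand: 8.281 pbw
  alumina: 2.713 pbw
  zinc white: 9.345 pbw
  pearl ash: 12.53 pbw
  sand: 65.98 pbw
Total batch = 119.5 pbw; LOI loss = 19.50 pbw

Every computation keeps exact precision from first step to last. In-progress results are displayed, rounded to four significant digits, within the worked lines. Each reported value sees exactly one rounding; derived quantities, including six oxide percentages, the totals, net glass mass, LOI, the yield, are re-derived using the weight values on 100.0 pbw of glass in full precision, as set out in the problem or answer text.
The oxide mass targets at 100.0 pbw vitreous product:
  ZnO: 9.326% × 100.0 = 9.326 pbw
  Na2O: 9.008% × 100.0 = 9.008 pbw
  SiO2: 65.65% × 100.0 = 65.65 pbw
  CaO: 4.610% × 100.0 = 4.610 pbw
  Al2O3: 2.900% × 100.0 = 2.900 pbw
  K2O: 8.506% × 100.0 = 8.506 pbw
Balance tally, oxide-wise, per the reported batch figures, per the basis as stated (every target is met by its sum within answer rounding):
  ZnO: 9.345·0.9980 = 9.326 pbw (target 9.326 pbw)
  Na2O: 20.65·0.4363 = 9.010 pbw (target 9.008 pbw)
  SiO2: 65.98·0.9950 = 65.65 pbw (target 65.65 pbw)
  CaO: 8.281·0.5567 = 4.610 pbw (target 4.610 pbw)
  Al2O3: 2.713·0.9960 + 65.98·0.003000 = 2.900 pbw (target 2.900 pbw)
  K2O: 12.53·0.6786 = 8.503 pbw (target 8.506 pbw)
Auditing the glass mass value: total charge less LOI = 100.0 pbw (the Σ of target masses is 100.0 pbw; against the stated basis, 100.0 pbw — rounding explains the deltas).
Summing the batch: Σ batch = 119.5 pbw; the LOI term Σ batch·LOI equals 19.50 pbw; glass ÷ batch gives a yield of 83.68%.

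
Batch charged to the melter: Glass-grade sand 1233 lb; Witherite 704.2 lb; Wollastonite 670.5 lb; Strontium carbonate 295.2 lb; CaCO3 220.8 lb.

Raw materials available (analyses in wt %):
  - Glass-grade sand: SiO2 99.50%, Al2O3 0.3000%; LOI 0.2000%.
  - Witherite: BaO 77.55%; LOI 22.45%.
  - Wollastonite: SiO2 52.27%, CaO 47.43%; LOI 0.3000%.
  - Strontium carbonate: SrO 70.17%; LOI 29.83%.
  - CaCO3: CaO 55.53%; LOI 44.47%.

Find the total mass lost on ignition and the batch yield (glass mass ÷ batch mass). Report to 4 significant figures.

Rounding to 4 significant digits applies to every in-between result as shown — all internal work runs at exact precision from first step to last. Every reported value receives exactly one rounding. Derived quantities are recomputed in exact precision (LOI, the yield, the five compositions, the totals, glass mass) from the batch weights on 2775 lb of glass, as written in problem or answer.
Material-by-material LOI:
  Glass-grade sand: 1233 × 0.002000 = 2.466 lb
  Witherite: 704.2 × 0.2245 = 158.1 lb
  Wollastonite: 670.5 × 0.003000 = 2.011 lb
  Strontium carbonate: 295.2 × 0.2983 = 88.06 lb
  CaCO3: 220.8 × 0.4447 = 98.19 lb
Total LOI = 348.8 lb
Glass = batch − LOI = 3124 − 348.8 = 2775 lb

LOI loss = 348.8 lb; glass = 2775 lb; yield = 88.83%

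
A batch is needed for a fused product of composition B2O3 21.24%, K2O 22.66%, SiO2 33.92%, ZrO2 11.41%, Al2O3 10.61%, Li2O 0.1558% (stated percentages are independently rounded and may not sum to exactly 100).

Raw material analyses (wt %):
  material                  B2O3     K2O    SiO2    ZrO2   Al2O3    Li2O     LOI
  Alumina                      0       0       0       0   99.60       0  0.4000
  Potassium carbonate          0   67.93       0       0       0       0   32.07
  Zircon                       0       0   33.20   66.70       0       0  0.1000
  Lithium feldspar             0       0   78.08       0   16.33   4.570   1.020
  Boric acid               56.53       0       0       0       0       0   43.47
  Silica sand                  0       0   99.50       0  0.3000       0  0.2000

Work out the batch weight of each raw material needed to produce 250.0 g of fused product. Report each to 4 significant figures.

All internal work keeps full float precision through the solve; intermediates are shown, with 4-significant-digit rounding, between the steps — every reported result undergoes a single rounding — the derived quantities (ignition loss, the yield, totals, net glass mass, the six compositions) are computed using the weight values per 250.0 g of glass at full float precision precisely as stated by question or answer.
Target oxide masses per 250.0 g fused product:
  B2O3: 21.24% × 250.0 = 53.10 g
  K2O: 22.66% × 250.0 = 56.65 g
  SiO2: 33.92% × 250.0 = 84.80 g
  ZrO2: 11.41% × 250.0 = 28.52 g
  Al2O3: 10.61% × 250.0 = 26.52 g
  Li2O: 0.1558% × 250.0 = 0.3895 g
A balance pass over the oxides, using the reported weights, for the quoted basis mass (sum by sum, the targets are met modulo rounding of the values):
  B2O3: 93.93·0.5653 = 53.10 g (target 53.10 g)
  K2O: 83.39·0.6793 = 56.65 g (target 56.65 g)
  SiO2: 42.77·0.3320 + 8.523·0.7808 + 64.27·0.9950 = 84.80 g (target 84.80 g)
  ZrO2: 42.77·0.6670 = 28.53 g (target 28.52 g)
  Al2O3: 25.04·0.9960 + 8.523·0.1633 + 64.27·0.003000 = 26.52 g (target 26.52 g)
  Li2O: 8.523·0.04570 = 0.3895 g (target 0.3895 g)
Glass-mass closure: batch Σ − ignition loss = 250.0 g (per-oxide target masses sum to 250.0 g; the stated basis being 250.0 g — gaps are rounding artifacts).
Whole-batch sum: Σ batch = 317.9 g; ignition loss, Σ(batch × LOI) = 67.93 g; yield: glass divided by total = 78.63%.

Batch per 250.0 g fused product:
  Alumina: 25.04 g
  Potassium carbonate: 83.39 g
  Zircon: 42.77 g
  Lithium feldspar: 8.523 g
  Boric acid: 93.93 g
  Silica sand: 64.27 g
Total batch = 317.9 g; LOI loss = 67.93 g; yield = 78.63%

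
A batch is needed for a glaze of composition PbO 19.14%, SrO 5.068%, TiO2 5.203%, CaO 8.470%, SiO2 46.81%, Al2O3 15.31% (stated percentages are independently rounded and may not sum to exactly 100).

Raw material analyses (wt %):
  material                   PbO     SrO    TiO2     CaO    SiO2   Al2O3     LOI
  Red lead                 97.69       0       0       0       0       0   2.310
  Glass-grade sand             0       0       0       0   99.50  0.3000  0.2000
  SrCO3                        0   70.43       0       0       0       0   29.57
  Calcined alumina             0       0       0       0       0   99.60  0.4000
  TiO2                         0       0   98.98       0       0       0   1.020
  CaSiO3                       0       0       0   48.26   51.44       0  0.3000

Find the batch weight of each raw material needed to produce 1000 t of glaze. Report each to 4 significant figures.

Batch per 1000 t glaze:
  Red lead: 195.9 t
  Glass-grade sand: 379.7 t
  SrCO3: 71.96 t
  Calcined alumina: 152.6 t
  TiO2: 52.57 t
  CaSiO3: 175.5 t
Total batch = 1028 t; LOI loss = 28.24 t; yield = 97.25%

Mid-chain values are printed (rounded to 4 significant digits) between the steps; every computation holds full float precision at all times. Each reported value takes exactly one rounding; derived quantities, including LOI, glass mass, totals, yield, six oxide percentages, are re-derived from the batch weights per 1000 t of glass in exact precision, as they appear in the problem or answer text.
Oxide mass targets, per 1000 t glaze:
  PbO: 19.14% × 1000 = 191.4 t
  SrO: 5.068% × 1000 = 50.68 t
  TiO2: 5.203% × 1000 = 52.03 t
  CaO: 8.470% × 1000 = 84.70 t
  SiO2: 46.81% × 1000 = 468.1 t
  Al2O3: 15.31% × 1000 = 153.1 t
A balance pass over the oxides, using the reported weights, on the stated basis (summed amounts equal target values given rounding of the digits):
  PbO: 195.9·0.9769 = 191.4 t (target 191.4 t)
  SrO: 71.96·0.7043 = 50.68 t (target 50.68 t)
  TiO2: 52.57·0.9898 = 52.03 t (target 52.03 t)
  CaO: 175.5·0.4826 = 84.70 t (target 84.70 t)
  SiO2: 379.7·0.9950 + 175.5·0.5144 = 468.1 t (target 468.1 t)
  Al2O3: 379.7·0.003000 + 152.6·0.9960 = 153.1 t (target 153.1 t)
Auditing the glass mass value: batch Σ − ignition loss = 1000 t (summing oxide targets gives 1000 t; with the basis standing at 1000 t — gaps are rounding artifacts).
Adding the batch up: Σ batch = 1028 t; Σ batch·LOI gives LOI loss = 28.24 t; as yield: glass ÷ batch → 97.25%.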